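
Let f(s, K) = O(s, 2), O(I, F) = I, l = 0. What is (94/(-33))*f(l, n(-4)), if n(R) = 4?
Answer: 0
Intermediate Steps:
f(s, K) = s
(94/(-33))*f(l, n(-4)) = (94/(-33))*0 = (94*(-1/33))*0 = -94/33*0 = 0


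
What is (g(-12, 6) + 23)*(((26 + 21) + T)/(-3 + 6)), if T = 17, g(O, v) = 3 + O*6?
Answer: -2944/3 ≈ -981.33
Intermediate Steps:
g(O, v) = 3 + 6*O
(g(-12, 6) + 23)*(((26 + 21) + T)/(-3 + 6)) = ((3 + 6*(-12)) + 23)*(((26 + 21) + 17)/(-3 + 6)) = ((3 - 72) + 23)*((47 + 17)/3) = (-69 + 23)*(64*(⅓)) = -46*64/3 = -2944/3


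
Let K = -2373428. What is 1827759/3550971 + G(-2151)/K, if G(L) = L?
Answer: 1448564175491/2809324666196 ≈ 0.51563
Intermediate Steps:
1827759/3550971 + G(-2151)/K = 1827759/3550971 - 2151/(-2373428) = 1827759*(1/3550971) - 2151*(-1/2373428) = 609253/1183657 + 2151/2373428 = 1448564175491/2809324666196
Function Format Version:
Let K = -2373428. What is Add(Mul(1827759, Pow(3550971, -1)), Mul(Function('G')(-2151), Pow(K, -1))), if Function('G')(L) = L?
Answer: Rational(1448564175491, 2809324666196) ≈ 0.51563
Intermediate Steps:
Add(Mul(1827759, Pow(3550971, -1)), Mul(Function('G')(-2151), Pow(K, -1))) = Add(Mul(1827759, Pow(3550971, -1)), Mul(-2151, Pow(-2373428, -1))) = Add(Mul(1827759, Rational(1, 3550971)), Mul(-2151, Rational(-1, 2373428))) = Add(Rational(609253, 1183657), Rational(2151, 2373428)) = Rational(1448564175491, 2809324666196)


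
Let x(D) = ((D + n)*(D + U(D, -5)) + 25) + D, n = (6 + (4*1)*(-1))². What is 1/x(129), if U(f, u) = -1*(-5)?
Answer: 1/17976 ≈ 5.5630e-5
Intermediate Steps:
n = 4 (n = (6 + 4*(-1))² = (6 - 4)² = 2² = 4)
U(f, u) = 5
x(D) = 25 + D + (4 + D)*(5 + D) (x(D) = ((D + 4)*(D + 5) + 25) + D = ((4 + D)*(5 + D) + 25) + D = (25 + (4 + D)*(5 + D)) + D = 25 + D + (4 + D)*(5 + D))
1/x(129) = 1/(45 + 129² + 10*129) = 1/(45 + 16641 + 1290) = 1/17976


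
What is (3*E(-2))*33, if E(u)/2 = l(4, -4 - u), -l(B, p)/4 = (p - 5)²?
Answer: -38808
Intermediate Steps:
l(B, p) = -4*(-5 + p)² (l(B, p) = -4*(p - 5)² = -4*(-5 + p)²)
E(u) = -8*(-9 - u)² (E(u) = 2*(-4*(-5 + (-4 - u))²) = 2*(-4*(-9 - u)²) = -8*(-9 - u)²)
(3*E(-2))*33 = (3*(-8*(9 - 2)²))*33 = (3*(-8*7²))*33 = (3*(-8*49))*33 = (3*(-392))*33 = -1176*33 = -38808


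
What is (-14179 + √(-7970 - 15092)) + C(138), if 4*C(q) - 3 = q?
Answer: -56575/4 + I*√23062 ≈ -14144.0 + 151.86*I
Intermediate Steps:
C(q) = ¾ + q/4
(-14179 + √(-7970 - 15092)) + C(138) = (-14179 + √(-7970 - 15092)) + (¾ + (¼)*138) = (-14179 + √(-23062)) + (¾ + 69/2) = (-14179 + I*√23062) + 141/4 = -56575/4 + I*√23062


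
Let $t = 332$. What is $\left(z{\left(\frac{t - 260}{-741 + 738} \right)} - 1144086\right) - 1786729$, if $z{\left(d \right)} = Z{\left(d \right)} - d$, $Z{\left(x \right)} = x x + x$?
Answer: $-2930239$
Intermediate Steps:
$Z{\left(x \right)} = x + x^{2}$ ($Z{\left(x \right)} = x^{2} + x = x + x^{2}$)
$z{\left(d \right)} = - d + d \left(1 + d\right)$ ($z{\left(d \right)} = d \left(1 + d\right) - d = - d + d \left(1 + d\right)$)
$\left(z{\left(\frac{t - 260}{-741 + 738} \right)} - 1144086\right) - 1786729 = \left(\left(\frac{332 - 260}{-741 + 738}\right)^{2} - 1144086\right) - 1786729 = \left(\left(\frac{72}{-3}\right)^{2} - 1144086\right) - 1786729 = \left(\left(72 \left(- \frac{1}{3}\right)\right)^{2} - 1144086\right) - 1786729 = \left(\left(-24\right)^{2} - 1144086\right) - 1786729 = \left(576 - 1144086\right) - 1786729 = -1143510 - 1786729 = -2930239$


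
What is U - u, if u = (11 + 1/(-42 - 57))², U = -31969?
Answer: -314511913/9801 ≈ -32090.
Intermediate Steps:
u = 1183744/9801 (u = (11 + 1/(-99))² = (11 - 1/99)² = (1088/99)² = 1183744/9801 ≈ 120.78)
U - u = -31969 - 1*1183744/9801 = -31969 - 1183744/9801 = -314511913/9801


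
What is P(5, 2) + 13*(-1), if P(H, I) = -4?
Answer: -17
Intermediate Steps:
P(5, 2) + 13*(-1) = -4 + 13*(-1) = -4 - 13 = -17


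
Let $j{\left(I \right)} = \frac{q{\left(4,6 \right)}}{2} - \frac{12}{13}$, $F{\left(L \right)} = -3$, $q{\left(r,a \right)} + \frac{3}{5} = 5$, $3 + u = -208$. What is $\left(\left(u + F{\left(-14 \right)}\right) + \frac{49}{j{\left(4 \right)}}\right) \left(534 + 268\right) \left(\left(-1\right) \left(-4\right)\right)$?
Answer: $- \frac{46763016}{83} \approx -5.6341 \cdot 10^{5}$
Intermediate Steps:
$u = -211$ ($u = -3 - 208 = -211$)
$q{\left(r,a \right)} = \frac{22}{5}$ ($q{\left(r,a \right)} = - \frac{3}{5} + 5 = \frac{22}{5}$)
$j{\left(I \right)} = \frac{83}{65}$ ($j{\left(I \right)} = \frac{22}{5 \cdot 2} - \frac{12}{13} = \frac{22}{5} \cdot \frac{1}{2} - \frac{12}{13} = \frac{11}{5} - \frac{12}{13} = \frac{83}{65}$)
$\left(\left(u + F{\left(-14 \right)}\right) + \frac{49}{j{\left(4 \right)}}\right) \left(534 + 268\right) \left(\left(-1\right) \left(-4\right)\right) = \left(\left(-211 - 3\right) + \frac{49}{\frac{83}{65}}\right) \left(534 + 268\right) \left(\left(-1\right) \left(-4\right)\right) = \left(-214 + 49 \cdot \frac{65}{83}\right) 802 \cdot 4 = \left(-214 + \frac{3185}{83}\right) 802 \cdot 4 = \left(- \frac{14577}{83}\right) 802 \cdot 4 = \left(- \frac{11690754}{83}\right) 4 = - \frac{46763016}{83}$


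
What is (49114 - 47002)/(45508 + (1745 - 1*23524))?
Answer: 2112/23729 ≈ 0.089005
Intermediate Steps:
(49114 - 47002)/(45508 + (1745 - 1*23524)) = 2112/(45508 + (1745 - 23524)) = 2112/(45508 - 21779) = 2112/23729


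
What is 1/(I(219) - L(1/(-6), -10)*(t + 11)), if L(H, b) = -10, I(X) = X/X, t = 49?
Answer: 1/601 ≈ 0.0016639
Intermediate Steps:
I(X) = 1
1/(I(219) - L(1/(-6), -10)*(t + 11)) = 1/(1 - (-10)*(49 + 11)) = 1/(1 - (-10)*60) = 1/(1 - 1*(-600)) = 1/(1 + 600) = 1/601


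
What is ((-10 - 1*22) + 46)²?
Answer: 196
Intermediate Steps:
((-10 - 1*22) + 46)² = ((-10 - 22) + 46)² = (-32 + 46)² = 14² = 196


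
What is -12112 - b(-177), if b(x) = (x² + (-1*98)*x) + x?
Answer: -60610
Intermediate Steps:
b(x) = x² - 97*x (b(x) = (x² - 98*x) + x = x² - 97*x)
-12112 - b(-177) = -12112 - (-177)*(-97 - 177) = -12112 - (-177)*(-274) = -12112 - 1*48498 = -12112 - 48498 = -60610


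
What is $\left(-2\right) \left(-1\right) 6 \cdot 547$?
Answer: $6564$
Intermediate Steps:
$\left(-2\right) \left(-1\right) 6 \cdot 547 = 2 \cdot 6 \cdot 547 = 12 \cdot 547 = 6564$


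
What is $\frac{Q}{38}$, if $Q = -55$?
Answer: $- \frac{55}{38} \approx -1.4474$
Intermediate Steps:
$\frac{Q}{38} = \frac{1}{38} \left(-55\right) = - \frac{55}{38}$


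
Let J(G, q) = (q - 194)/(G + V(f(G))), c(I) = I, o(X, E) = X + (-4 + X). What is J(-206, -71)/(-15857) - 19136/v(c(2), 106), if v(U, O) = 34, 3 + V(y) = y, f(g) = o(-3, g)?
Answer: -33226635449/59035611 ≈ -562.82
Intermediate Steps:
o(X, E) = -4 + 2*X
f(g) = -10 (f(g) = -4 + 2*(-3) = -4 - 6 = -10)
V(y) = -3 + y
J(G, q) = (-194 + q)/(-13 + G) (J(G, q) = (q - 194)/(G + (-3 - 10)) = (-194 + q)/(G - 13) = (-194 + q)/(-13 + G))
J(-206, -71)/(-15857) - 19136/v(c(2), 106) = ((-194 - 71)/(-13 - 206))/(-15857) - 19136/34 = (-265/(-219))*(-1/15857) - 19136*1/34 = -1/219*(-265)*(-1/15857) - 9568/17 = (265/219)*(-1/15857) - 9568/17 = -265/3472683 - 9568/17 = -33226635449/59035611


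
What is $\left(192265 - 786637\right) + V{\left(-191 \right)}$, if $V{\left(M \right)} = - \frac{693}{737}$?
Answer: $- \frac{39822987}{67} \approx -5.9437 \cdot 10^{5}$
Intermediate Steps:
$V{\left(M \right)} = - \frac{63}{67}$ ($V{\left(M \right)} = \left(-693\right) \frac{1}{737} = - \frac{63}{67}$)
$\left(192265 - 786637\right) + V{\left(-191 \right)} = \left(192265 - 786637\right) - \frac{63}{67} = -594372 - \frac{63}{67} = - \frac{39822987}{67}$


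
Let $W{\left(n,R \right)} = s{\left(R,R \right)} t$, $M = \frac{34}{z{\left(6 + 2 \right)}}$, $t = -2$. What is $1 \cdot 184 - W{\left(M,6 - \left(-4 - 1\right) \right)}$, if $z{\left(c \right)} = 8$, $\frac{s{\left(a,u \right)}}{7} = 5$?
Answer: $254$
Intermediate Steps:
$s{\left(a,u \right)} = 35$ ($s{\left(a,u \right)} = 7 \cdot 5 = 35$)
$M = \frac{17}{4}$ ($M = \frac{34}{8} = 34 \cdot \frac{1}{8} = \frac{17}{4} \approx 4.25$)
$W{\left(n,R \right)} = -70$ ($W{\left(n,R \right)} = 35 \left(-2\right) = -70$)
$1 \cdot 184 - W{\left(M,6 - \left(-4 - 1\right) \right)} = 1 \cdot 184 - -70 = 184 + 70 = 254$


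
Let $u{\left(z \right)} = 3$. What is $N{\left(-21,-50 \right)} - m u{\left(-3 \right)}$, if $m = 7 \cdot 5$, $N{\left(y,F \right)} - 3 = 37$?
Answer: $-65$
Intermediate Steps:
$N{\left(y,F \right)} = 40$ ($N{\left(y,F \right)} = 3 + 37 = 40$)
$m = 35$
$N{\left(-21,-50 \right)} - m u{\left(-3 \right)} = 40 - 35 \cdot 3 = 40 - 105 = -65$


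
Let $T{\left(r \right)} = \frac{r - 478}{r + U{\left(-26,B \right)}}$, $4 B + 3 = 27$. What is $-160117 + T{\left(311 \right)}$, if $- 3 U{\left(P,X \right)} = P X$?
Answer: $- \frac{58122638}{363} \approx -1.6012 \cdot 10^{5}$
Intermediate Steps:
$B = 6$ ($B = - \frac{3}{4} + \frac{1}{4} \cdot 27 = - \frac{3}{4} + \frac{27}{4} = 6$)
$U{\left(P,X \right)} = - \frac{P X}{3}$
$T{\left(r \right)} = \frac{-478 + r}{52 + r}$ ($T{\left(r \right)} = \frac{r - 478}{r - \left(- \frac{26}{3}\right) 6} = \frac{-478 + r}{r + 52} = \frac{-478 + r}{52 + r}$)
$-160117 + T{\left(311 \right)} = -160117 + \frac{-478 + 311}{52 + 311} = -160117 + \frac{1}{363} \left(-167\right) = -160117 - \frac{167}{363} = - \frac{58122638}{363}$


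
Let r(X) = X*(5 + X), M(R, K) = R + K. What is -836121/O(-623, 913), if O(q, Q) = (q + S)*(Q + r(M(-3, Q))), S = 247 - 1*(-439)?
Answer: -278707/17504823 ≈ -0.015922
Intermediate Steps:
M(R, K) = K + R
S = 686 (S = 247 + 439 = 686)
O(q, Q) = (686 + q)*(Q + (-3 + Q)*(2 + Q)) (O(q, Q) = (q + 686)*(Q + (Q - 3)*(5 + (Q - 3))) = (686 + q)*(Q + (-3 + Q)*(5 + (-3 + Q))) = (686 + q)*(Q + (-3 + Q)*(2 + Q)))
-836121/O(-623, 913) = -836121/(-4116 - 6*(-623) + 686*913**2 - 623*913**2) = -836121/(-4116 + 3738 + 686*833569 - 623*833569) = -836121/(-4116 + 3738 + 571828334 - 519313487) = -836121/52514469 = -836121*1/52514469 = -278707/17504823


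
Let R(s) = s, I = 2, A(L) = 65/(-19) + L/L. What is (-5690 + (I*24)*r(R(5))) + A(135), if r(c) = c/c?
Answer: -107244/19 ≈ -5644.4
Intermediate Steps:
A(L) = -46/19 (A(L) = 65*(-1/19) + 1 = -65/19 + 1 = -46/19)
r(c) = 1
(-5690 + (I*24)*r(R(5))) + A(135) = (-5690 + (2*24)*1) - 46/19 = (-5690 + 48*1) - 46/19 = (-5690 + 48) - 46/19 = -5642 - 46/19 = -107244/19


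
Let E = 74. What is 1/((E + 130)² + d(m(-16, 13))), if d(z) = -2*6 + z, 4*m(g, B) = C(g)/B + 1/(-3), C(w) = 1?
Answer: 78/3245107 ≈ 2.4036e-5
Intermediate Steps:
m(g, B) = -1/12 + 1/(4*B) (m(g, B) = (1/B + 1/(-3))/4 = (1/B + 1*(-⅓))/4 = (1/B - ⅓)/4 = (-⅓ + 1/B)/4 = -1/12 + 1/(4*B))
d(z) = -12 + z
1/((E + 130)² + d(m(-16, 13))) = 1/((74 + 130)² + (-12 + (1/12)*(3 - 1*13)/13)) = 1/(204² + (-12 + (1/12)*(1/13)*(3 - 13))) = 1/(41616 + (-12 + (1/12)*(1/13)*(-10))) = 1/(41616 + (-12 - 5/78)) = 1/(41616 - 941/78) = 1/(3245107/78) = 78/3245107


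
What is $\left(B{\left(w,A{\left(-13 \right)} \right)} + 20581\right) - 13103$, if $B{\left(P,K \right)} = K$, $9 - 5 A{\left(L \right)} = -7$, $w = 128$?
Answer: $\frac{37406}{5} \approx 7481.2$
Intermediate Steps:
$A{\left(L \right)} = \frac{16}{5}$ ($A{\left(L \right)} = \frac{9}{5} - - \frac{7}{5} = \frac{9}{5} + \frac{7}{5} = \frac{16}{5}$)
$\left(B{\left(w,A{\left(-13 \right)} \right)} + 20581\right) - 13103 = \left(\frac{16}{5} + 20581\right) - 13103 = \frac{102921}{5} - 13103 = \frac{37406}{5}$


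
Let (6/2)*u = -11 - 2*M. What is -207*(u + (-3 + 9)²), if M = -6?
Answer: -7521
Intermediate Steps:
u = ⅓ (u = (-11 - 2*(-6))/3 = (-11 + 12)/3 = (⅓)*1 = ⅓ ≈ 0.33333)
-207*(u + (-3 + 9)²) = -207*(⅓ + (-3 + 9)²) = -207*(⅓ + 6²) = -207*(⅓ + 36) = -207*109/3 = -7521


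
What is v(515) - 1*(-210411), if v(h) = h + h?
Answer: 211441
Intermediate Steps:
v(h) = 2*h
v(515) - 1*(-210411) = 2*515 - 1*(-210411) = 1030 + 210411 = 211441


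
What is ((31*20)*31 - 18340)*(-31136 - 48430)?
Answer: -70018080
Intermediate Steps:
((31*20)*31 - 18340)*(-31136 - 48430) = (620*31 - 18340)*(-79566) = (19220 - 18340)*(-79566) = 880*(-79566) = -70018080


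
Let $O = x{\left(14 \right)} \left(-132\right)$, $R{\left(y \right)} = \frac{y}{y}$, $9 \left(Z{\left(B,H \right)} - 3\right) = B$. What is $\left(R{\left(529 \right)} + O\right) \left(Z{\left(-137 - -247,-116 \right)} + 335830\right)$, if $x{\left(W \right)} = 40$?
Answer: $- \frac{15956342353}{9} \approx -1.7729 \cdot 10^{9}$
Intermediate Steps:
$Z{\left(B,H \right)} = 3 + \frac{B}{9}$
$R{\left(y \right)} = 1$
$O = -5280$ ($O = 40 \left(-132\right) = -5280$)
$\left(R{\left(529 \right)} + O\right) \left(Z{\left(-137 - -247,-116 \right)} + 335830\right) = \left(1 - 5280\right) \left(\left(3 + \frac{-137 - -247}{9}\right) + 335830\right) = - 5279 \left(\left(3 + \frac{-137 + 247}{9}\right) + 335830\right) = - 5279 \left(\left(3 + \frac{1}{9} \cdot 110\right) + 335830\right) = - 5279 \left(\left(3 + \frac{110}{9}\right) + 335830\right) = - 5279 \left(\frac{137}{9} + 335830\right) = \left(-5279\right) \frac{3022607}{9} = - \frac{15956342353}{9}$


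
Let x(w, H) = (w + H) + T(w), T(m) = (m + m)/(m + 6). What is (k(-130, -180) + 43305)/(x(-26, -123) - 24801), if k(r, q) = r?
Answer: -215875/124737 ≈ -1.7306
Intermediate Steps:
T(m) = 2*m/(6 + m) (T(m) = (2*m)/(6 + m) = 2*m/(6 + m))
x(w, H) = H + w + 2*w/(6 + w) (x(w, H) = (w + H) + 2*w/(6 + w) = (H + w) + 2*w/(6 + w) = H + w + 2*w/(6 + w))
(k(-130, -180) + 43305)/(x(-26, -123) - 24801) = (-130 + 43305)/((2*(-26) + (6 - 26)*(-123 - 26))/(6 - 26) - 24801) = 43175/((-52 - 20*(-149))/(-20) - 24801) = 43175/(-(-52 + 2980)/20 - 24801) = 43175/(-1/20*2928 - 24801) = 43175/(-732/5 - 24801) = 43175/(-124737/5) = 43175*(-5/124737) = -215875/124737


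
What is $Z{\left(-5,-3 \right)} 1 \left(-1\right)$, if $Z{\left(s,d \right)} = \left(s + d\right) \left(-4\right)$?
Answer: $-32$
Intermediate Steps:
$Z{\left(s,d \right)} = - 4 d - 4 s$ ($Z{\left(s,d \right)} = \left(d + s\right) \left(-4\right) = - 4 d - 4 s$)
$Z{\left(-5,-3 \right)} 1 \left(-1\right) = \left(\left(-4\right) \left(-3\right) - -20\right) 1 \left(-1\right) = \left(12 + 20\right) 1 \left(-1\right) = 32 \cdot 1 \left(-1\right) = 32 \left(-1\right) = -32$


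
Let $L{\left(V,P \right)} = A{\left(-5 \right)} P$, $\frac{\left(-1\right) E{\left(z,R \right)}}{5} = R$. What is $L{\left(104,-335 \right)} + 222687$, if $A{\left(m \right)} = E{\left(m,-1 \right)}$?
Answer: $221012$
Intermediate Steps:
$E{\left(z,R \right)} = - 5 R$
$A{\left(m \right)} = 5$ ($A{\left(m \right)} = \left(-5\right) \left(-1\right) = 5$)
$L{\left(V,P \right)} = 5 P$
$L{\left(104,-335 \right)} + 222687 = 5 \left(-335\right) + 222687 = -1675 + 222687 = 221012$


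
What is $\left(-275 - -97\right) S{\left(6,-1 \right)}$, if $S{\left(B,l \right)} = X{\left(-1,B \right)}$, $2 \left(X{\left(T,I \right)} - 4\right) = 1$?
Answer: $-801$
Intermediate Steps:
$X{\left(T,I \right)} = \frac{9}{2}$ ($X{\left(T,I \right)} = 4 + \frac{1}{2} \cdot 1 = 4 + \frac{1}{2} = \frac{9}{2}$)
$S{\left(B,l \right)} = \frac{9}{2}$
$\left(-275 - -97\right) S{\left(6,-1 \right)} = \left(-275 - -97\right) \frac{9}{2} = \left(-275 + 97\right) \frac{9}{2} = \left(-178\right) \frac{9}{2} = -801$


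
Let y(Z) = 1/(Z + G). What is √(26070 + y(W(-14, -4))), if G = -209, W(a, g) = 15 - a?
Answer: √23462995/30 ≈ 161.46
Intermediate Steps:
y(Z) = 1/(-209 + Z) (y(Z) = 1/(Z - 209) = 1/(-209 + Z))
√(26070 + y(W(-14, -4))) = √(26070 + 1/(-209 + (15 - 1*(-14)))) = √(26070 + 1/(-209 + (15 + 14))) = √(26070 + 1/(-209 + 29)) = √(26070 + 1/(-180)) = √(26070 - 1/180) = √(4692599/180) = √23462995/30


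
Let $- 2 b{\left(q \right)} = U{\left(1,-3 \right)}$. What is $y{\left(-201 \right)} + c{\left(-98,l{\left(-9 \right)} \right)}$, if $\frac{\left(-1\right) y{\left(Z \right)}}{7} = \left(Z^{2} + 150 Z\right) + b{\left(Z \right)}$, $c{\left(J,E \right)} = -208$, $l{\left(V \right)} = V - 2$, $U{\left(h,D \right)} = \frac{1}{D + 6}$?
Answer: $- \frac{431783}{6} \approx -71964.0$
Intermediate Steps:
$U{\left(h,D \right)} = \frac{1}{6 + D}$
$l{\left(V \right)} = -2 + V$
$b{\left(q \right)} = - \frac{1}{6}$ ($b{\left(q \right)} = - \frac{1}{2 \left(6 - 3\right)} = - \frac{1}{2 \cdot 3} = \left(- \frac{1}{2}\right) \frac{1}{3} = - \frac{1}{6}$)
$y{\left(Z \right)} = \frac{7}{6} - 1050 Z - 7 Z^{2}$ ($y{\left(Z \right)} = - 7 \left(\left(Z^{2} + 150 Z\right) - \frac{1}{6}\right) = - 7 \left(- \frac{1}{6} + Z^{2} + 150 Z\right) = \frac{7}{6} - 1050 Z - 7 Z^{2}$)
$y{\left(-201 \right)} + c{\left(-98,l{\left(-9 \right)} \right)} = \left(\frac{7}{6} - -211050 - 7 \left(-201\right)^{2}\right) - 208 = \left(\frac{7}{6} + 211050 - 282807\right) - 208 = - \frac{430535}{6} - 208 = - \frac{431783}{6}$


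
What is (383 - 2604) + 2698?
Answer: 477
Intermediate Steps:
(383 - 2604) + 2698 = -2221 + 2698 = 477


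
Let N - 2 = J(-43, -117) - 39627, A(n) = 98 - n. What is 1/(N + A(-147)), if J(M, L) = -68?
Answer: -1/39448 ≈ -2.5350e-5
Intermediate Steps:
N = -39693 (N = 2 + (-68 - 39627) = 2 - 39695 = -39693)
1/(N + A(-147)) = 1/(-39693 + (98 - 1*(-147))) = 1/(-39693 + (98 + 147)) = 1/(-39693 + 245) = 1/(-39448) = -1/39448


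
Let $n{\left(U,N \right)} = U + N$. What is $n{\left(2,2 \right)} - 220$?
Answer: $-216$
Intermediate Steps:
$n{\left(U,N \right)} = N + U$
$n{\left(2,2 \right)} - 220 = \left(2 + 2\right) - 220 = 4 - 220 = -216$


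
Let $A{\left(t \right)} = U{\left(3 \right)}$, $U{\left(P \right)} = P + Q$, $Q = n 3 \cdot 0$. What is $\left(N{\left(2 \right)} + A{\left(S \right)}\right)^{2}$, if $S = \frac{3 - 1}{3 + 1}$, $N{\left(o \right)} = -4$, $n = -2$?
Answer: $1$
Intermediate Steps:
$S = \frac{1}{2}$ ($S = \frac{2}{4} = 2 \cdot \frac{1}{4} = \frac{1}{2} \approx 0.5$)
$Q = 0$ ($Q = - 2 \cdot 3 \cdot 0 = \left(-2\right) 0 = 0$)
$U{\left(P \right)} = P$ ($U{\left(P \right)} = P + 0 = P$)
$A{\left(t \right)} = 3$
$\left(N{\left(2 \right)} + A{\left(S \right)}\right)^{2} = \left(-4 + 3\right)^{2} = \left(-1\right)^{2} = 1$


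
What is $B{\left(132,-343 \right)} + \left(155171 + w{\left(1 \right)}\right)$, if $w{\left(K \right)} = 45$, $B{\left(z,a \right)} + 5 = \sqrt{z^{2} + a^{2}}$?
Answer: $155211 + \sqrt{135073} \approx 1.5558 \cdot 10^{5}$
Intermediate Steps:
$B{\left(z,a \right)} = -5 + \sqrt{a^{2} + z^{2}}$ ($B{\left(z,a \right)} = -5 + \sqrt{z^{2} + a^{2}} = -5 + \sqrt{a^{2} + z^{2}}$)
$B{\left(132,-343 \right)} + \left(155171 + w{\left(1 \right)}\right) = \left(-5 + \sqrt{\left(-343\right)^{2} + 132^{2}}\right) + \left(155171 + 45\right) = \left(-5 + \sqrt{117649 + 17424}\right) + 155216 = \left(-5 + \sqrt{135073}\right) + 155216 = 155211 + \sqrt{135073}$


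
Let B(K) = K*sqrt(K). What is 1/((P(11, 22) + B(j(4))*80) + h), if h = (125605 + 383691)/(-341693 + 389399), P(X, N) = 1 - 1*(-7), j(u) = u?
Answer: 23853/15711392 ≈ 0.0015182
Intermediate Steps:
B(K) = K**(3/2)
P(X, N) = 8 (P(X, N) = 1 + 7 = 8)
h = 254648/23853 (h = 509296/47706 = 509296*(1/47706) = 254648/23853 ≈ 10.676)
1/((P(11, 22) + B(j(4))*80) + h) = 1/((8 + 4**(3/2)*80) + 254648/23853) = 1/((8 + 8*80) + 254648/23853) = 1/((8 + 640) + 254648/23853) = 1/(648 + 254648/23853) = 1/(15711392/23853) = 23853/15711392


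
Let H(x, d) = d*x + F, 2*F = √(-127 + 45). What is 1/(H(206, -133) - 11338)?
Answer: -77472/3000955433 - I*√82/3000955433 ≈ -2.5816e-5 - 3.0175e-9*I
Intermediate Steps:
F = I*√82/2 (F = √(-127 + 45)/2 = √(-82)/2 = (I*√82)/2 = I*√82/2 ≈ 4.5277*I)
H(x, d) = d*x + I*√82/2
1/(H(206, -133) - 11338) = 1/((-133*206 + I*√82/2) - 11338) = 1/((-27398 + I*√82/2) - 11338) = 1/(-38736 + I*√82/2)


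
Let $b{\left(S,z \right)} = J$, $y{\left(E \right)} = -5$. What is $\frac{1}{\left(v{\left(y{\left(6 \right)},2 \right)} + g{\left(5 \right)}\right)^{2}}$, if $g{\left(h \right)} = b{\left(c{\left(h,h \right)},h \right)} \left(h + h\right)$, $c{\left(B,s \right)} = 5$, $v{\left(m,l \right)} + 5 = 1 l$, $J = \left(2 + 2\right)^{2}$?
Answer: $\frac{1}{24649} \approx 4.057 \cdot 10^{-5}$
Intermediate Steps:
$J = 16$ ($J = 4^{2} = 16$)
$v{\left(m,l \right)} = -5 + l$ ($v{\left(m,l \right)} = -5 + 1 l = -5 + l$)
$b{\left(S,z \right)} = 16$
$g{\left(h \right)} = 32 h$ ($g{\left(h \right)} = 16 \left(h + h\right) = 16 \cdot 2 h = 32 h$)
$\frac{1}{\left(v{\left(y{\left(6 \right)},2 \right)} + g{\left(5 \right)}\right)^{2}} = \frac{1}{\left(\left(-5 + 2\right) + 32 \cdot 5\right)^{2}} = \frac{1}{\left(-3 + 160\right)^{2}} = \frac{1}{157^{2}} = \frac{1}{24649}$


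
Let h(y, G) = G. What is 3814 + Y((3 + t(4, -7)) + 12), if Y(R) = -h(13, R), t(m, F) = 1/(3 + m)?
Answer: 26592/7 ≈ 3798.9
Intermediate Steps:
Y(R) = -R
3814 + Y((3 + t(4, -7)) + 12) = 3814 - ((3 + 1/(3 + 4)) + 12) = 3814 - ((3 + 1/7) + 12) = 3814 - (22/7 + 12) = 3814 - 1*106/7 = 3814 - 106/7 = 26592/7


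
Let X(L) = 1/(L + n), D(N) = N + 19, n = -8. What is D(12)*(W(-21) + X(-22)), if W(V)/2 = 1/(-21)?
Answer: -279/70 ≈ -3.9857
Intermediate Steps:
D(N) = 19 + N
W(V) = -2/21 (W(V) = 2/(-21) = 2*(-1/21) = -2/21)
X(L) = 1/(-8 + L) (X(L) = 1/(L - 8) = 1/(-8 + L))
D(12)*(W(-21) + X(-22)) = (19 + 12)*(-2/21 + 1/(-8 - 22)) = 31*(-2/21 + 1/(-30)) = 31*(-2/21 - 1/30) = 31*(-9/70) = -279/70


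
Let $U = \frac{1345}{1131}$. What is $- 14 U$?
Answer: $- \frac{18830}{1131} \approx -16.649$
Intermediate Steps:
$U = \frac{1345}{1131}$ ($U = 1345 \cdot \frac{1}{1131} = \frac{1345}{1131} \approx 1.1892$)
$- 14 U = \left(-14\right) \frac{1345}{1131} = - \frac{18830}{1131}$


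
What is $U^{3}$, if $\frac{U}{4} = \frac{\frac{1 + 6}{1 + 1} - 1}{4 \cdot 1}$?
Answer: $\frac{125}{8} \approx 15.625$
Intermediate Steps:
$U = \frac{5}{2}$ ($U = 4 \frac{\frac{1 + 6}{1 + 1} - 1}{4 \cdot 1} = 4 \frac{\frac{7}{2} - 1}{4} = 4 \left(7 \cdot \frac{1}{2} - 1\right) \frac{1}{4} = 4 \left(\frac{7}{2} - 1\right) \frac{1}{4} = 4 \cdot \frac{5}{2} \cdot \frac{1}{4} = 4 \cdot \frac{5}{8} = \frac{5}{2} \approx 2.5$)
$U^{3} = \left(\frac{5}{2}\right)^{3} = \frac{125}{8}$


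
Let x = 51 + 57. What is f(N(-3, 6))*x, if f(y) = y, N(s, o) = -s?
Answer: 324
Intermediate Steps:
x = 108
f(N(-3, 6))*x = -1*(-3)*108 = 3*108 = 324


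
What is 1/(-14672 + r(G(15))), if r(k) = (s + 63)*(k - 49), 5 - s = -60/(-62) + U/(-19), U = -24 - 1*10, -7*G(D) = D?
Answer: -4123/74249880 ≈ -5.5529e-5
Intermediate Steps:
G(D) = -D/7
U = -34 (U = -24 - 10 = -34)
s = 1321/589 (s = 5 - (-60/(-62) - 34/(-19)) = 5 - (-60*(-1/62) - 34*(-1/19)) = 5 - (30/31 + 34/19) = 5 - 1*1624/589 = 5 - 1624/589 = 1321/589 ≈ 2.2428)
r(k) = -1882972/589 + 38428*k/589 (r(k) = (1321/589 + 63)*(k - 49) = 38428*(-49 + k)/589 = -1882972/589 + 38428*k/589)
1/(-14672 + r(G(15))) = 1/(-14672 + (-1882972/589 + 38428*(-1/7*15)/589)) = 1/(-14672 + (-1882972/589 + (38428/589)*(-15/7))) = 1/(-14672 + (-1882972/589 - 576420/4123)) = 1/(-14672 - 13757224/4123) = 1/(-74249880/4123) = -4123/74249880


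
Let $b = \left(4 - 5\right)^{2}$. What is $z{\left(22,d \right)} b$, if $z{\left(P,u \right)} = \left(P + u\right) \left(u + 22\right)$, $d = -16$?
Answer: $36$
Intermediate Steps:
$z{\left(P,u \right)} = \left(22 + u\right) \left(P + u\right)$ ($z{\left(P,u \right)} = \left(P + u\right) \left(22 + u\right) = \left(22 + u\right) \left(P + u\right)$)
$b = 1$ ($b = \left(-1\right)^{2} = 1$)
$z{\left(22,d \right)} b = \left(\left(-16\right)^{2} + 22 \cdot 22 + 22 \left(-16\right) + 22 \left(-16\right)\right) 1 = \left(256 + 484 - 352 - 352\right) 1 = 36 \cdot 1 = 36$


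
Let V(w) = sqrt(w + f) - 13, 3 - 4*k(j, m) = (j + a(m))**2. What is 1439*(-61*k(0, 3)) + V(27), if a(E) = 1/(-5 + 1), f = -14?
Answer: -4126445/64 + sqrt(13) ≈ -64472.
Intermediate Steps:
a(E) = -1/4 (a(E) = 1/(-4) = -1/4)
k(j, m) = 3/4 - (-1/4 + j)**2/4 (k(j, m) = 3/4 - (j - 1/4)**2/4 = 3/4 - (-1/4 + j)**2/4)
V(w) = -13 + sqrt(-14 + w) (V(w) = sqrt(w - 14) - 13 = sqrt(-14 + w) - 13 = -13 + sqrt(-14 + w))
1439*(-61*k(0, 3)) + V(27) = 1439*(-61*(3/4 - (-1 + 4*0)**2/64)) + (-13 + sqrt(-14 + 27)) = 1439*(-61*(3/4 - (-1 + 0)**2/64)) + (-13 + sqrt(13)) = 1439*(-61*(3/4 - 1/64*(-1)**2)) + (-13 + sqrt(13)) = 1439*(-61*(3/4 - 1/64*1)) + (-13 + sqrt(13)) = 1439*(-61*(3/4 - 1/64)) + (-13 + sqrt(13)) = 1439*(-61*47/64) + (-13 + sqrt(13)) = 1439*(-2867/64) + (-13 + sqrt(13)) = -4125613/64 + (-13 + sqrt(13)) = -4126445/64 + sqrt(13)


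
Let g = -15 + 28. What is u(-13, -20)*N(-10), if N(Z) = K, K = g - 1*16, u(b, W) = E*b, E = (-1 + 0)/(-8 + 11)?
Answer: -13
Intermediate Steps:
E = -1/3 ≈ -0.33333
u(b, W) = -b/3
g = 13
K = -3 (K = 13 - 1*16 = 13 - 16 = -3)
N(Z) = -3
u(-13, -20)*N(-10) = -1/3*(-13)*(-3) = (13/3)*(-3) = -13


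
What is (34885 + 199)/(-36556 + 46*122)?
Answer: -8771/7736 ≈ -1.1338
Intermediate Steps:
(34885 + 199)/(-36556 + 46*122) = 35084/(-36556 + 5612) = 35084/(-30944) = 35084*(-1/30944) = -8771/7736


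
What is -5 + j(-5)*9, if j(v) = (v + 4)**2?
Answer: 4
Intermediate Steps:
j(v) = (4 + v)**2
-5 + j(-5)*9 = -5 + (4 - 5)**2*9 = -5 + (-1)**2*9 = -5 + 1*9 = -5 + 9 = 4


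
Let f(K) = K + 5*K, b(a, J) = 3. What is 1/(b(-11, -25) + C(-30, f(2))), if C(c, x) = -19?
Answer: -1/16 ≈ -0.062500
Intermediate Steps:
f(K) = 6*K
1/(b(-11, -25) + C(-30, f(2))) = 1/(3 - 19) = 1/(-16) = -1/16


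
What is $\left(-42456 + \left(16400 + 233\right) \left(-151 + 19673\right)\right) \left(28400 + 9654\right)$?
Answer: $12354876876380$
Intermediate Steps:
$\left(-42456 + \left(16400 + 233\right) \left(-151 + 19673\right)\right) \left(28400 + 9654\right) = \left(-42456 + 16633 \cdot 19522\right) 38054 = \left(-42456 + 324709426\right) 38054 = 324666970 \cdot 38054 = 12354876876380$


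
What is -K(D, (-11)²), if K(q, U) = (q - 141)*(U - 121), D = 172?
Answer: 0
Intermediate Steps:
K(q, U) = (-141 + q)*(-121 + U)
-K(D, (-11)²) = -(17061 - 141*(-11)² - 121*172 + (-11)²*172) = -(17061 - 141*121 - 20812 + 121*172) = -(17061 - 17061 - 20812 + 20812) = -1*0 = 0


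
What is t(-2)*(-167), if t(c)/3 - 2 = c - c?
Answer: -1002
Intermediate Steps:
t(c) = 6 (t(c) = 6 + 3*(c - c) = 6 + 3*0 = 6 + 0 = 6)
t(-2)*(-167) = 6*(-167) = -1002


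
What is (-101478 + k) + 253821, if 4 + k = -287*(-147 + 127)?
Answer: 158079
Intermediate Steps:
k = 5736 (k = -4 - 287*(-147 + 127) = -4 - 287*(-20) = -4 + 5740 = 5736)
(-101478 + k) + 253821 = (-101478 + 5736) + 253821 = -95742 + 253821 = 158079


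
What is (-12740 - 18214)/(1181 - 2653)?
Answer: 15477/736 ≈ 21.029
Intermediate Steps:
(-12740 - 18214)/(1181 - 2653) = -30954/(-1472) = -30954*(-1/1472) = 15477/736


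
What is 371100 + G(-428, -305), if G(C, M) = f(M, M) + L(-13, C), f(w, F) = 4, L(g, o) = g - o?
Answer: 371519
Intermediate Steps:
G(C, M) = -9 - C (G(C, M) = 4 + (-13 - C) = -9 - C)
371100 + G(-428, -305) = 371100 + (-9 - 1*(-428)) = 371100 + (-9 + 428) = 371100 + 419 = 371519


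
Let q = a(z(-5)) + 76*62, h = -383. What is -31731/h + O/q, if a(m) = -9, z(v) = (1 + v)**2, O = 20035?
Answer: 156904298/1801249 ≈ 87.109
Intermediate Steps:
q = 4703 (q = -9 + 76*62 = -9 + 4712 = 4703)
-31731/h + O/q = -31731/(-383) + 20035/4703 = -31731*(-1/383) + 20035*(1/4703) = 31731/383 + 20035/4703 = 156904298/1801249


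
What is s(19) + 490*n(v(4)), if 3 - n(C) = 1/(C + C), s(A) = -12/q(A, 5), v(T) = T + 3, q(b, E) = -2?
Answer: 1441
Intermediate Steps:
v(T) = 3 + T
s(A) = 6 (s(A) = -12/(-2) = -12*(-1/2) = 6)
n(C) = 3 - 1/(2*C) (n(C) = 3 - 1/(C + C) = 3 - 1/(2*C))
s(19) + 490*n(v(4)) = 6 + 490*(3 - 1/(2*(3 + 4))) = 6 + 490*(3 - 1/2/7) = 6 + 490*(3 - 1/2*1/7) = 6 + 490*(3 - 1/14) = 6 + 490*(41/14) = 6 + 1435 = 1441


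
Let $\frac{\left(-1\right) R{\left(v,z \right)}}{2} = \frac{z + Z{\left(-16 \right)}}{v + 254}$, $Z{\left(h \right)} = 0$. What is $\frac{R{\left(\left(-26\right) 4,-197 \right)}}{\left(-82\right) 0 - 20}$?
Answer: $- \frac{197}{1500} \approx -0.13133$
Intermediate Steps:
$R{\left(v,z \right)} = - \frac{2 z}{254 + v}$ ($R{\left(v,z \right)} = - 2 \frac{z + 0}{v + 254} = - 2 \frac{z}{254 + v} = - \frac{2 z}{254 + v}$)
$\frac{R{\left(\left(-26\right) 4,-197 \right)}}{\left(-82\right) 0 - 20} = \frac{\left(-2\right) \left(-197\right) \frac{1}{254 - 104}}{\left(-82\right) 0 - 20} = \frac{\left(-2\right) \left(-197\right) \frac{1}{254 - 104}}{0 - 20} = \frac{\left(-2\right) \left(-197\right) \frac{1}{150}}{-20} = \left(-2\right) \left(-197\right) \frac{1}{150} \left(- \frac{1}{20}\right) = \frac{197}{75} \left(- \frac{1}{20}\right) = - \frac{197}{1500}$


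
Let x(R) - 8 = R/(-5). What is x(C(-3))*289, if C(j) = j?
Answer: 12427/5 ≈ 2485.4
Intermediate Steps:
x(R) = 8 - R/5 (x(R) = 8 + R/(-5) = 8 + R*(-1/5) = 8 - R/5)
x(C(-3))*289 = (8 - 1/5*(-3))*289 = (8 + 3/5)*289 = (43/5)*289 = 12427/5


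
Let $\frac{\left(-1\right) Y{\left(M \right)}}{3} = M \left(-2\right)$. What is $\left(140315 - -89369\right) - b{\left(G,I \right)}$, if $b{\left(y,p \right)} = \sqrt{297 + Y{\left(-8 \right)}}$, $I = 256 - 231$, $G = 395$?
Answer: $229684 - \sqrt{249} \approx 2.2967 \cdot 10^{5}$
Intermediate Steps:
$Y{\left(M \right)} = 6 M$ ($Y{\left(M \right)} = - 3 M \left(-2\right) = - 3 \left(- 2 M\right) = 6 M$)
$I = 25$
$b{\left(y,p \right)} = \sqrt{249}$ ($b{\left(y,p \right)} = \sqrt{297 + 6 \left(-8\right)} = \sqrt{297 - 48} = \sqrt{249}$)
$\left(140315 - -89369\right) - b{\left(G,I \right)} = \left(140315 - -89369\right) - \sqrt{249} = \left(140315 + 89369\right) - \sqrt{249} = 229684 - \sqrt{249}$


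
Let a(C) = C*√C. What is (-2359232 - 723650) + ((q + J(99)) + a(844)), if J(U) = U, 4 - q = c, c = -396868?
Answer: -2685911 + 1688*√211 ≈ -2.6614e+6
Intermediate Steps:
q = 396872 (q = 4 - 1*(-396868) = 4 + 396868 = 396872)
a(C) = C^(3/2)
(-2359232 - 723650) + ((q + J(99)) + a(844)) = (-2359232 - 723650) + ((396872 + 99) + 844^(3/2)) = -3082882 + (396971 + 1688*√211) = -2685911 + 1688*√211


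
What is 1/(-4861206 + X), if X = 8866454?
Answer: 1/4005248 ≈ 2.4967e-7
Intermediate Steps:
1/(-4861206 + X) = 1/(-4861206 + 8866454) = 1/4005248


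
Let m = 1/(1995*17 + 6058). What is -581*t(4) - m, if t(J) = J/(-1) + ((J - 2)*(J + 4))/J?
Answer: -1/39973 ≈ -2.5017e-5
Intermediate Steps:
m = 1/39973 (m = 1/(33915 + 6058) = 1/39973 ≈ 2.5017e-5)
t(J) = -J + (-2 + J)*(4 + J)/J (t(J) = J*(-1) + ((-2 + J)*(4 + J))/J = -J + (-2 + J)*(4 + J)/J)
-581*t(4) - m = -581*(2 - 8/4) - 1*1/39973 = -581*(2 - 8*¼) - 1/39973 = -581*(2 - 2) - 1/39973 = -581*0 - 1/39973 = 0 - 1/39973 = -1/39973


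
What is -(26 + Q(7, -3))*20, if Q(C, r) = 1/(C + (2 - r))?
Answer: -1565/3 ≈ -521.67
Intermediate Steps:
Q(C, r) = 1/(2 + C - r)
-(26 + Q(7, -3))*20 = -(26 + 1/(2 + 7 - 1*(-3)))*20 = -(26 + 1/(2 + 7 + 3))*20 = -(26 + 1/12)*20 = -313*20/12 = -1*1565/3 = -1565/3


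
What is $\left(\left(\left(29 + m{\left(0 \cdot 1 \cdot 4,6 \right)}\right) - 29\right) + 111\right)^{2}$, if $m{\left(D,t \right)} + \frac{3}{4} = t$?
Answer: $\frac{216225}{16} \approx 13514.0$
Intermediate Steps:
$m{\left(D,t \right)} = - \frac{3}{4} + t$
$\left(\left(\left(29 + m{\left(0 \cdot 1 \cdot 4,6 \right)}\right) - 29\right) + 111\right)^{2} = \left(\left(\left(29 + \left(- \frac{3}{4} + 6\right)\right) - 29\right) + 111\right)^{2} = \left(\left(\left(29 + \frac{21}{4}\right) - 29\right) + 111\right)^{2} = \left(\left(\frac{137}{4} - 29\right) + 111\right)^{2} = \left(\frac{21}{4} + 111\right)^{2} = \left(\frac{465}{4}\right)^{2} = \frac{216225}{16}$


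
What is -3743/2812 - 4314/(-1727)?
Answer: 298253/255596 ≈ 1.1669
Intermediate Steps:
-3743/2812 - 4314/(-1727) = -3743*1/2812 - 4314*(-1/1727) = -197/148 + 4314/1727 = 298253/255596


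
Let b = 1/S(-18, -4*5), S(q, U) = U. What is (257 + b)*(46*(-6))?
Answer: -354591/5 ≈ -70918.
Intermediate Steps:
b = -1/20 (b = 1/(-4*5) = 1/(-20) = -1/20 ≈ -0.050000)
(257 + b)*(46*(-6)) = (257 - 1/20)*(46*(-6)) = (5139/20)*(-276) = -354591/5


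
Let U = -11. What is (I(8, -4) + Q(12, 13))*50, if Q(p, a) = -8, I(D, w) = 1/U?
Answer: -4450/11 ≈ -404.55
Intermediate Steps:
I(D, w) = -1/11 (I(D, w) = 1/(-11) = -1/11)
(I(8, -4) + Q(12, 13))*50 = (-1/11 - 8)*50 = -89/11*50 = -4450/11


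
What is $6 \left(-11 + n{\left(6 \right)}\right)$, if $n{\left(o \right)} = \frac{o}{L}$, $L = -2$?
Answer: $-84$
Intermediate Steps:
$n{\left(o \right)} = - \frac{o}{2}$ ($n{\left(o \right)} = \frac{o}{-2} = o \left(- \frac{1}{2}\right) = - \frac{o}{2}$)
$6 \left(-11 + n{\left(6 \right)}\right) = 6 \left(-11 - 3\right) = 6 \left(-14\right) = -84$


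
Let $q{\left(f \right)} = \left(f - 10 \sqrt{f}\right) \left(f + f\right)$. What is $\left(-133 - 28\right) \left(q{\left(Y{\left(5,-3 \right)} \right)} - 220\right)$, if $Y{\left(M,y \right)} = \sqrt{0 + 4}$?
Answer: $34132 + 6440 \sqrt{2} \approx 43240.0$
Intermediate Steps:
$Y{\left(M,y \right)} = 2$ ($Y{\left(M,y \right)} = \sqrt{4} = 2$)
$q{\left(f \right)} = 2 f \left(f - 10 \sqrt{f}\right)$ ($q{\left(f \right)} = \left(f - 10 \sqrt{f}\right) 2 f = 2 f \left(f - 10 \sqrt{f}\right)$)
$\left(-133 - 28\right) \left(q{\left(Y{\left(5,-3 \right)} \right)} - 220\right) = \left(-133 - 28\right) \left(\left(- 20 \cdot 2^{\frac{3}{2}} + 2 \cdot 2^{2}\right) - 220\right) = - 161 \left(\left(- 20 \cdot 2 \sqrt{2} + 2 \cdot 4\right) - 220\right) = - 161 \left(\left(- 40 \sqrt{2} + 8\right) - 220\right) = - 161 \left(\left(8 - 40 \sqrt{2}\right) - 220\right) = - 161 \left(-212 - 40 \sqrt{2}\right) = 34132 + 6440 \sqrt{2}$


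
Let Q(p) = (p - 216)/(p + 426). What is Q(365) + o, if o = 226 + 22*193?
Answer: 3537501/791 ≈ 4472.2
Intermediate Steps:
o = 4472 (o = 226 + 4246 = 4472)
Q(p) = (-216 + p)/(426 + p)
Q(365) + o = (-216 + 365)/(426 + 365) + 4472 = 149/791 + 4472 = 3537501/791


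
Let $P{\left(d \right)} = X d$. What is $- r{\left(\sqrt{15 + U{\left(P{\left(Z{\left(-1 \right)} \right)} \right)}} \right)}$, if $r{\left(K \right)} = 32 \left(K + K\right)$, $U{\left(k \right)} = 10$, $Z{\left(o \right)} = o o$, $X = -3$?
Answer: $-320$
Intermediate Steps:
$Z{\left(o \right)} = o^{2}$
$P{\left(d \right)} = - 3 d$
$r{\left(K \right)} = 64 K$ ($r{\left(K \right)} = 32 \cdot 2 K = 64 K$)
$- r{\left(\sqrt{15 + U{\left(P{\left(Z{\left(-1 \right)} \right)} \right)}} \right)} = - 64 \sqrt{15 + 10} = - 64 \sqrt{25} = - 64 \cdot 5 = \left(-1\right) 320 = -320$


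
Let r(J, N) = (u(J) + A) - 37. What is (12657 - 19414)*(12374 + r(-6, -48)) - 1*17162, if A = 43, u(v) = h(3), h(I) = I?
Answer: -83689093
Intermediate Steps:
u(v) = 3
r(J, N) = 9 (r(J, N) = (3 + 43) - 37 = 46 - 37 = 9)
(12657 - 19414)*(12374 + r(-6, -48)) - 1*17162 = (12657 - 19414)*(12374 + 9) - 1*17162 = -6757*12383 - 17162 = -83671931 - 17162 = -83689093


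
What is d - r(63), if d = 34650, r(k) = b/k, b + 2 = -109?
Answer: 727687/21 ≈ 34652.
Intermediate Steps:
b = -111 (b = -2 - 109 = -111)
r(k) = -111/k
d - r(63) = 34650 - (-111)/63 = 34650 - 1*(-37/21) = 34650 + 37/21 = 727687/21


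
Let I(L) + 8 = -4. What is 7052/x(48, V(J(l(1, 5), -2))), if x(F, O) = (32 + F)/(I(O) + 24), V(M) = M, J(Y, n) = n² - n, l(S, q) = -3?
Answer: 5289/5 ≈ 1057.8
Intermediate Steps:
I(L) = -12 (I(L) = -8 - 4 = -12)
x(F, O) = 8/3 + F/12 (x(F, O) = (32 + F)/(-12 + 24) = (32 + F)/12 = (32 + F)*(1/12) = 8/3 + F/12)
7052/x(48, V(J(l(1, 5), -2))) = 7052/(8/3 + (1/12)*48) = 7052/(8/3 + 4) = 7052/(20/3) = 7052*(3/20) = 5289/5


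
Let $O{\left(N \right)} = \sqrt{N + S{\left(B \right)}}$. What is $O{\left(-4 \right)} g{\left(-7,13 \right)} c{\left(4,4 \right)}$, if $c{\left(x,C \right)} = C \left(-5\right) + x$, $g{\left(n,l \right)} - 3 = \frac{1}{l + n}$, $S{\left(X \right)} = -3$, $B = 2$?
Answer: $- \frac{152 i \sqrt{7}}{3} \approx - 134.05 i$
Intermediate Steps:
$g{\left(n,l \right)} = 3 + \frac{1}{l + n}$
$O{\left(N \right)} = \sqrt{-3 + N}$ ($O{\left(N \right)} = \sqrt{N - 3} = \sqrt{-3 + N}$)
$c{\left(x,C \right)} = x - 5 C$ ($c{\left(x,C \right)} = - 5 C + x = x - 5 C$)
$O{\left(-4 \right)} g{\left(-7,13 \right)} c{\left(4,4 \right)} = \sqrt{-3 - 4} \frac{1 + 3 \cdot 13 + 3 \left(-7\right)}{13 - 7} \left(4 - 20\right) = \sqrt{-7} \frac{1 + 39 - 21}{6} \left(4 - 20\right) = i \sqrt{7} \cdot \frac{1}{6} \cdot 19 \left(-16\right) = i \sqrt{7} \cdot \frac{19}{6} \left(-16\right) = \frac{19 i \sqrt{7}}{6} \left(-16\right) = - \frac{152 i \sqrt{7}}{3}$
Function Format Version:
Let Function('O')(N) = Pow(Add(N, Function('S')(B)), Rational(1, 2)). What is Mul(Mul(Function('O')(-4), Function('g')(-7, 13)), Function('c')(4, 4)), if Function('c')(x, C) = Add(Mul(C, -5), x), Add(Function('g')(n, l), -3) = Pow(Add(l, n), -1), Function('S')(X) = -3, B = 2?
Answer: Mul(Rational(-152, 3), I, Pow(7, Rational(1, 2))) ≈ Mul(-134.05, I)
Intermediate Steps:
Function('g')(n, l) = Add(3, Pow(Add(l, n), -1))
Function('O')(N) = Pow(Add(-3, N), Rational(1, 2)) (Function('O')(N) = Pow(Add(N, -3), Rational(1, 2)) = Pow(Add(-3, N), Rational(1, 2)))
Function('c')(x, C) = Add(x, Mul(-5, C)) (Function('c')(x, C) = Add(Mul(-5, C), x) = Add(x, Mul(-5, C)))
Mul(Mul(Function('O')(-4), Function('g')(-7, 13)), Function('c')(4, 4)) = Mul(Mul(Pow(Add(-3, -4), Rational(1, 2)), Mul(Pow(Add(13, -7), -1), Add(1, Mul(3, 13), Mul(3, -7)))), Add(4, Mul(-5, 4))) = Mul(Mul(Pow(-7, Rational(1, 2)), Mul(Pow(6, -1), Add(1, 39, -21))), Add(4, -20)) = Mul(Mul(Mul(I, Pow(7, Rational(1, 2))), Mul(Rational(1, 6), 19)), -16) = Mul(Mul(Mul(I, Pow(7, Rational(1, 2))), Rational(19, 6)), -16) = Mul(Mul(Rational(19, 6), I, Pow(7, Rational(1, 2))), -16) = Mul(Rational(-152, 3), I, Pow(7, Rational(1, 2)))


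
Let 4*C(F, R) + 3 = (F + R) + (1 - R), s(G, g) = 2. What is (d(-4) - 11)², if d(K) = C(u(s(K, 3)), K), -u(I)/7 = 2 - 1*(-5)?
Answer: 9025/16 ≈ 564.06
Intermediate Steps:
u(I) = -49 (u(I) = -7*(2 - 1*(-5)) = -7*(2 + 5) = -7*7 = -49)
C(F, R) = -½ + F/4 (C(F, R) = -¾ + ((F + R) + (1 - R))/4 = -¾ + (1 + F)/4 = -¾ + (¼ + F/4) = -½ + F/4)
d(K) = -51/4 (d(K) = -½ + (¼)*(-49) = -½ - 49/4 = -51/4)
(d(-4) - 11)² = (-51/4 - 11)² = (-95/4)² = 9025/16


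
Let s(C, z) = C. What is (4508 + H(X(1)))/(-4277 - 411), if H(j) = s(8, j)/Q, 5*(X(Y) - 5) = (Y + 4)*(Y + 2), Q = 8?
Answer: -4509/4688 ≈ -0.96182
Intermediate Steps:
X(Y) = 5 + (2 + Y)*(4 + Y)/5 (X(Y) = 5 + ((Y + 4)*(Y + 2))/5 = 5 + ((4 + Y)*(2 + Y))/5 = 5 + ((2 + Y)*(4 + Y))/5 = 5 + (2 + Y)*(4 + Y)/5)
H(j) = 1 (H(j) = 8/8 = 8*(1/8) = 1)
(4508 + H(X(1)))/(-4277 - 411) = (4508 + 1)/(-4277 - 411) = 4509/(-4688) = 4509*(-1/4688) = -4509/4688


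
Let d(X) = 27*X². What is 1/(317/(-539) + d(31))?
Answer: 539/13985116 ≈ 3.8541e-5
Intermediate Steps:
1/(317/(-539) + d(31)) = 1/(317/(-539) + 27*31²) = 1/(317*(-1/539) + 27*961) = 1/(-317/539 + 25947) = 1/(13985116/539) = 539/13985116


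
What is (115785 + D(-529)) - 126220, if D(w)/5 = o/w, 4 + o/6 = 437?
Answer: -5533105/529 ≈ -10460.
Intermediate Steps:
o = 2598 (o = -24 + 6*437 = -24 + 2622 = 2598)
D(w) = 12990/w (D(w) = 5*(2598/w) = 12990/w)
(115785 + D(-529)) - 126220 = (115785 + 12990/(-529)) - 126220 = (115785 + 12990*(-1/529)) - 126220 = (115785 - 12990/529) - 126220 = 61237275/529 - 126220 = -5533105/529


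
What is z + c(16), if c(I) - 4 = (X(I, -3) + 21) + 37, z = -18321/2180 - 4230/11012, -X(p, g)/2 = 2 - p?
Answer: 487395537/6001540 ≈ 81.212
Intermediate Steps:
X(p, g) = -4 + 2*p (X(p, g) = -2*(2 - p) = -4 + 2*p)
z = -52743063/6001540 (z = -18321*1/2180 - 4230*1/11012 = -18321/2180 - 2115/5506 = -52743063/6001540 ≈ -8.7883)
c(I) = 58 + 2*I (c(I) = 4 + (((-4 + 2*I) + 21) + 37) = 4 + ((17 + 2*I) + 37) = 4 + (54 + 2*I) = 58 + 2*I)
z + c(16) = -52743063/6001540 + (58 + 2*16) = -52743063/6001540 + (58 + 32) = -52743063/6001540 + 90 = 487395537/6001540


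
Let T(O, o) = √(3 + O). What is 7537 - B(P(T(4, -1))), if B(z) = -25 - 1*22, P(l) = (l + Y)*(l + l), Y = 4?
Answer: 7584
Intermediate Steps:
P(l) = 2*l*(4 + l) (P(l) = (l + 4)*(l + l) = (4 + l)*(2*l) = 2*l*(4 + l))
B(z) = -47 (B(z) = -25 - 22 = -47)
7537 - B(P(T(4, -1))) = 7537 - 1*(-47) = 7537 + 47 = 7584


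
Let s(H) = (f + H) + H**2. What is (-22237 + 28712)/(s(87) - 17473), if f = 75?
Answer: -6475/9742 ≈ -0.66465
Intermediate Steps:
s(H) = 75 + H + H**2 (s(H) = (75 + H) + H**2 = 75 + H + H**2)
(-22237 + 28712)/(s(87) - 17473) = (-22237 + 28712)/((75 + 87 + 87**2) - 17473) = 6475/((75 + 87 + 7569) - 17473) = 6475/(7731 - 17473) = 6475/(-9742) = 6475*(-1/9742) = -6475/9742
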